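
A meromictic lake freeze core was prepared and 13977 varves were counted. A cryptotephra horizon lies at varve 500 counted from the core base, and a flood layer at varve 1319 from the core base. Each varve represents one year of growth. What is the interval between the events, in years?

The two markers are separated by 1319 − 500 = 819 varves.
That is 819 years at one varve per year.

819 years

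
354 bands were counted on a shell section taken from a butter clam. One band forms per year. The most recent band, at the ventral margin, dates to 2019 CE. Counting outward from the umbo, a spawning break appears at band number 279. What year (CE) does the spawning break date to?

354 − 279 = 75 bands lie beyond the spawning break toward the ventral margin.
2019 − 75 = 1944 CE.

1944 CE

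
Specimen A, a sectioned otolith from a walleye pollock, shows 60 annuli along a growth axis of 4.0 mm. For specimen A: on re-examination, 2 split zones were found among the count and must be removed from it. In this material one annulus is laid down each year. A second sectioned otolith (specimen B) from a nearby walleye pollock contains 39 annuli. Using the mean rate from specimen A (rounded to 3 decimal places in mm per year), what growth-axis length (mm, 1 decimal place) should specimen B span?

Specimen A: adjusted count: 60 − 2 = 58 annuli.
A: Mean rate = 4.0 mm / 58 years ≈ 0.069 mm/year.
B's length ≈ 0.069 × 39 = 2.7 mm.

2.7 mm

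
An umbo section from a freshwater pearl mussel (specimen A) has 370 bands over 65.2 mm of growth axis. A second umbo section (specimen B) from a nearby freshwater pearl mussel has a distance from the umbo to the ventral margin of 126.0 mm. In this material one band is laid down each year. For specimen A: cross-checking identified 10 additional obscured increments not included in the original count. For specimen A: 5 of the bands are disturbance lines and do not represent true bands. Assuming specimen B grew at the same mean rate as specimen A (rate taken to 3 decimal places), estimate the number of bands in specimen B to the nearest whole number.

724 bands

Specimen A: after corrections the count is 370 − 5 + 10 = 375 bands.
A: 65.2 mm over 375 years gives 65.2 / 375 ≈ 0.174 mm per year.
For B, 126.0 / 0.174 = 724.14 years ≈ 724 bands.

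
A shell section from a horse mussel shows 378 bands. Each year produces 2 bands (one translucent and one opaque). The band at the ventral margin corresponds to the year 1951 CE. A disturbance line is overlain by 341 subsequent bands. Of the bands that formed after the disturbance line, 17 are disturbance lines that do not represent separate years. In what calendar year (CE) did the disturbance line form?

There are 341 bands younger than the disturbance line.
341 − 17 false = 324 true bands after the disturbance line.
Dividing by 2 bands per year: 324 / 2 = 162 years.
1951 − 162 = 1789 CE.

1789 CE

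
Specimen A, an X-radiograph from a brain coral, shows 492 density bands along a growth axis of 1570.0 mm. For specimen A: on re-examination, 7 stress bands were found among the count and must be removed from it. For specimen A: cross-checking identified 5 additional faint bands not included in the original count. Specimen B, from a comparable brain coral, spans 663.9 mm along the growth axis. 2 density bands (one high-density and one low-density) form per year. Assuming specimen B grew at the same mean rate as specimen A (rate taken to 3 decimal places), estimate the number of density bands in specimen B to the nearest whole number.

Specimen A: after corrections the count is 492 − 7 + 5 = 490 density bands.
Specimen A: dividing by 2 density bands per year: 490 / 2 = 245 years.
A: Mean rate = 1570.0 mm / 245 years ≈ 6.408 mm per year.
Specimen B: 663.9 mm / 6.408 mm per year = 103.60 years; at 2 density bands per year that is 103.60 × 2 ≈ 207 density bands.

207 density bands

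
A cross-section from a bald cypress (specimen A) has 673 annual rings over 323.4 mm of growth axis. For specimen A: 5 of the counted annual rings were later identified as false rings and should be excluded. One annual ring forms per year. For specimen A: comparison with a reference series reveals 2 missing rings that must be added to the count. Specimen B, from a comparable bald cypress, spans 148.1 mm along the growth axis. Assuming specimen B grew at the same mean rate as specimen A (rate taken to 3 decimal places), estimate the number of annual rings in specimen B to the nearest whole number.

Specimen A: true annual ring count = 673 − 5 + 2 = 670.
A: 323.4 mm over 670 years gives 323.4 / 670 ≈ 0.483 mm/yr.
B spans 148.1 / 0.483 = 306.63 years ≈ 307 annual rings.

307 annual rings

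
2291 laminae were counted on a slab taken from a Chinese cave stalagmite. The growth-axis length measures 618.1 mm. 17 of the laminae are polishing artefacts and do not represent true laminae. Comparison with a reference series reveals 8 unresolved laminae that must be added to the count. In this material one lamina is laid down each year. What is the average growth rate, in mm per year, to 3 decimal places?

0.271 mm per year

True lamina count = 2291 − 17 + 8 = 2282.
Mean rate = 618.1 mm / 2282 years ≈ 0.271 mm per year.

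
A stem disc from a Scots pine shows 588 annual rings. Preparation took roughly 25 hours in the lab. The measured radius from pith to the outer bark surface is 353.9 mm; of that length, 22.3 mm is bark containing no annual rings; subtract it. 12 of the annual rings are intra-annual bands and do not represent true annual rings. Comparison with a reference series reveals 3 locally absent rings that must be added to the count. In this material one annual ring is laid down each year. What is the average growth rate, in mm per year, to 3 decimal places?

After corrections the count is 588 − 12 + 3 = 579 annual rings.
Net length = 353.9 − 22.3 = 331.6 mm.
331.6 mm over 579 years gives 331.6 / 579 ≈ 0.573 mm per year.

0.573 mm per year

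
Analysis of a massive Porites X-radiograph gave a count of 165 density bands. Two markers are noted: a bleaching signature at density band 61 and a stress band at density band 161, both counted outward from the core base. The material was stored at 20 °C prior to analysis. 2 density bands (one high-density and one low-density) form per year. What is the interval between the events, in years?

50 years

The two markers are separated by 161 − 61 = 100 density bands.
With 2 density bands per year, 100 / 2 = 50 years.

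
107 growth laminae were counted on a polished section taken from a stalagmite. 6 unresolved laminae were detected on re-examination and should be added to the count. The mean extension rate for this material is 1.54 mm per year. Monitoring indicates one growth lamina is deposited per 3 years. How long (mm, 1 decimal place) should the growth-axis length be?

522.1 mm

Adjusted count: 107 + 6 = 113 growth laminae.
113 growth laminae at 3 years each span 113 × 3 = 339 years.
339 years at 1.54 mm/year gives 1.54 × 339 = 522.1 mm.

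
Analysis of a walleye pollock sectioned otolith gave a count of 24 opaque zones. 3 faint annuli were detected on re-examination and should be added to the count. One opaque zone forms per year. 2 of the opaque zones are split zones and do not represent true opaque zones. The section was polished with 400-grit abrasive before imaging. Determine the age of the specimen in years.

Correcting the raw count gives 24 − 2 + 3 = 25 true opaque zones.
With a one-to-one opaque zone periodicity this is 25 years.

25 years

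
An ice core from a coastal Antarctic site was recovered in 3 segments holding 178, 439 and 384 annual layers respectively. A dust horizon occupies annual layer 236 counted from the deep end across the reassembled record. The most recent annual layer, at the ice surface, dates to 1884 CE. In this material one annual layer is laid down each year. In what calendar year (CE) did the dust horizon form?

1119 CE

Total annual layers = 178 + 439 + 384 = 1001.
The dust horizon sits at annual layer 236 from the deep end, so 1001 − 236 = 765 annual layers formed after it.
Counting back 765 years from 1884 CE places the dust horizon in 1884 − 765 = 1119 CE.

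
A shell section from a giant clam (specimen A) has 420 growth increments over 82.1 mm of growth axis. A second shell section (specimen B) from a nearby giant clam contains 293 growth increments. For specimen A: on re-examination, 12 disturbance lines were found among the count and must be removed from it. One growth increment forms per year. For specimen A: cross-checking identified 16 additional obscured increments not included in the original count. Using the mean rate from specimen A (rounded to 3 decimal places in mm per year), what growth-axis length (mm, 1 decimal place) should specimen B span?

56.8 mm

Specimen A: after corrections the count is 420 − 12 + 16 = 424 growth increments.
A: Mean rate = 82.1 mm / 424 years ≈ 0.194 mm/yr.
For B, 0.194 mm/year × 293 years = 56.8 mm.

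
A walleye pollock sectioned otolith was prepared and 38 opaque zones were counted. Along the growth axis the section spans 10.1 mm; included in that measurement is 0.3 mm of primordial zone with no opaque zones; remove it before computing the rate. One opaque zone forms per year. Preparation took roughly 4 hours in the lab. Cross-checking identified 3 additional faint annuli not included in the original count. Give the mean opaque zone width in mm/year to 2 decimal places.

Correcting the raw count gives 38 + 3 = 41 true opaque zones.
Net length = 10.1 − 0.3 = 9.8 mm.
9.8 mm over 41 years gives 9.8 / 41 ≈ 0.24 mm/year.

0.24 mm/year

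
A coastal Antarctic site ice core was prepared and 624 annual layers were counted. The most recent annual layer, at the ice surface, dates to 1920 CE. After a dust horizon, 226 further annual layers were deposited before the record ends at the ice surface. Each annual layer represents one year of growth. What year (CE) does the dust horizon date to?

There are 226 annual layers younger than the dust horizon.
1920 − 226 = 1694 CE.

1694 CE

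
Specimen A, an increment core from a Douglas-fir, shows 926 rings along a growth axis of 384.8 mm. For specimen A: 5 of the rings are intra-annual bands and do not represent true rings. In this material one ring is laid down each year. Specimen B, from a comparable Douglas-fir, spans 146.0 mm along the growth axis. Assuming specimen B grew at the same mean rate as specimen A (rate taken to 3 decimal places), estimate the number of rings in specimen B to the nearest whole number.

Specimen A: after corrections the count is 926 − 5 = 921 rings.
A: Mean rate = 384.8 mm / 921 years ≈ 0.418 mm/yr.
B spans 146.0 / 0.418 = 349.28 years ≈ 349 rings.

349 rings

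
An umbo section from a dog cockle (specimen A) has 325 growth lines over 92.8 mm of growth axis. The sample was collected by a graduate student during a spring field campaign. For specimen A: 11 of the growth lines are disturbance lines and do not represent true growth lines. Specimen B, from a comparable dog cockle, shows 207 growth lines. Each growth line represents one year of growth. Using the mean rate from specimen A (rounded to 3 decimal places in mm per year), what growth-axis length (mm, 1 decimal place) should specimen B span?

Specimen A: adjusted count: 325 − 11 = 314 growth lines.
A: Extension rate ≈ 92.8 / 314 = 0.296 mm/yr.
Length of B = 0.296 × 207 = 61.3 mm.

61.3 mm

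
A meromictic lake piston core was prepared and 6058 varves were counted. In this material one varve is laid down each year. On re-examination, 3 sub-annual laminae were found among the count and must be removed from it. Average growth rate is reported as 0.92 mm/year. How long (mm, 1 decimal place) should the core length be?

Adjusted count: 6058 − 3 = 6055 varves.
6055 years at 0.92 mm/year gives 0.92 × 6055 = 5570.6 mm.

5570.6 mm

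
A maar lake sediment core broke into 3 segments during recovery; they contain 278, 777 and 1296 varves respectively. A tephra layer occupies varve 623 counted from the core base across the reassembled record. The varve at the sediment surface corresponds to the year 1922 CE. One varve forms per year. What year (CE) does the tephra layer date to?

Total varves = 278 + 777 + 1296 = 2351.
The tephra layer sits at varve 623 from the core base, so 2351 − 623 = 1728 varves formed after it.
Counting back 1728 years from 1922 CE places the tephra layer in 1922 − 1728 = 194 CE.

194 CE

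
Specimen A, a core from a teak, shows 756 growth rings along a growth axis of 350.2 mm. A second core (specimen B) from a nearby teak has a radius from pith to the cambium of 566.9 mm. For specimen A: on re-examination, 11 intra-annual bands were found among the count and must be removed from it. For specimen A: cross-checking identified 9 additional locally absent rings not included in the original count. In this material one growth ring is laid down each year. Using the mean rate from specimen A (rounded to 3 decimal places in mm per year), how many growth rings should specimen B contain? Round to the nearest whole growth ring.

1222 growth rings

Specimen A: after corrections the count is 756 − 11 + 9 = 754 growth rings.
A: Mean rate = 350.2 mm / 754 years ≈ 0.464 mm/yr.
Specimen B: 566.9 mm / 0.464 mm per year = 1221.77 years ≈ 1222 growth rings.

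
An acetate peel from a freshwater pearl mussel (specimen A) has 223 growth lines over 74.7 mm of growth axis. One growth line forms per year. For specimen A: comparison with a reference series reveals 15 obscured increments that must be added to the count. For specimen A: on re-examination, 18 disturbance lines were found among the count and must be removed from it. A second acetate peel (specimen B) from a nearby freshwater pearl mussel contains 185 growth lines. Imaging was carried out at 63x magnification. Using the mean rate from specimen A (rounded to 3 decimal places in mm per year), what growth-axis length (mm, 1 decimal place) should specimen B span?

62.9 mm

Specimen A: correcting the raw count gives 223 − 18 + 15 = 220 true growth lines.
A: Mean rate = 74.7 mm / 220 years ≈ 0.340 mm/year.
For B, 0.340 mm/year × 185 years = 62.9 mm.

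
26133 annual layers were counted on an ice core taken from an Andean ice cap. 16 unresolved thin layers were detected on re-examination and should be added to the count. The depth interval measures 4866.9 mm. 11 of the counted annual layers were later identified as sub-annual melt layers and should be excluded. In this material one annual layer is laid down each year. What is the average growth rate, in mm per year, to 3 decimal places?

Adjusted count: 26133 − 11 + 16 = 26138 annual layers.
Extension rate ≈ 4866.9 / 26138 = 0.186 mm per year.

0.186 mm per year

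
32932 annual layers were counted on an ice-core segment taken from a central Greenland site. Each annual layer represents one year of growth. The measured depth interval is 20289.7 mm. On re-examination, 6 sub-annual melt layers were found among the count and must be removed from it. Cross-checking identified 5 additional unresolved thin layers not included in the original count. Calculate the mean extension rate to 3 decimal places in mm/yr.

0.616 mm/yr

True annual layer count = 32932 − 6 + 5 = 32931.
20289.7 mm over 32931 years gives 20289.7 / 32931 ≈ 0.616 mm/yr.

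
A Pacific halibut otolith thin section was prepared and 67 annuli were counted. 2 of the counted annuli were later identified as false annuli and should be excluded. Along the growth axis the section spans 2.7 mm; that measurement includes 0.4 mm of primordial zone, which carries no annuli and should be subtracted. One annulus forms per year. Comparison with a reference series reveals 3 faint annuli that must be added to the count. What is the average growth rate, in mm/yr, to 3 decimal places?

True annulus count = 67 − 2 + 3 = 68.
The growth record spans 2.7 − 0.4 = 2.3 mm.
2.3 mm over 68 years gives 2.3 / 68 ≈ 0.034 mm/yr.

0.034 mm/yr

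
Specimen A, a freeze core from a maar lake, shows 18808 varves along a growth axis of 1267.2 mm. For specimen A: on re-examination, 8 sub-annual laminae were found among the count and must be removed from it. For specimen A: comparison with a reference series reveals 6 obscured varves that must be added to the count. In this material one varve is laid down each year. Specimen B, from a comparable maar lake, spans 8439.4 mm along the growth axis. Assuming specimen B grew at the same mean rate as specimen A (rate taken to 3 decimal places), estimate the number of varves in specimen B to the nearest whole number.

125961 varves

Specimen A: adjusted count: 18808 − 8 + 6 = 18806 varves.
A: Mean rate = 1267.2 mm / 18806 years ≈ 0.067 mm per year.
B spans 8439.4 / 0.067 = 125961.19 years ≈ 125961 varves.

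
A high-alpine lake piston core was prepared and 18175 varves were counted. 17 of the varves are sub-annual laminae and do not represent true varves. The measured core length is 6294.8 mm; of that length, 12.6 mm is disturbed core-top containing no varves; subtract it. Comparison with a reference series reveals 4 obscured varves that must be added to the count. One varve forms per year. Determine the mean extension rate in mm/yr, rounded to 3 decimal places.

0.346 mm/yr

Correcting the raw count gives 18175 − 17 + 4 = 18162 true varves.
Removing the 12.6 mm offcut leaves 6294.8 − 12.6 = 6282.2 mm.
Extension rate ≈ 6282.2 / 18162 = 0.346 mm/yr.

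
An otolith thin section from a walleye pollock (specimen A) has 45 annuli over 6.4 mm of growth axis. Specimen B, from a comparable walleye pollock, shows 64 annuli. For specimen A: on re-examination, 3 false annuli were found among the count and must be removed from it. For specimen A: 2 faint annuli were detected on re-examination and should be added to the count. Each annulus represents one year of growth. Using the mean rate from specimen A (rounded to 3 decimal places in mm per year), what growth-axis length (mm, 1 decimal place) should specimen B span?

9.3 mm

Specimen A: adjusted count: 45 − 3 + 2 = 44 annuli.
A: Mean rate = 6.4 mm / 44 years ≈ 0.145 mm/year.
B's length ≈ 0.145 × 64 = 9.3 mm.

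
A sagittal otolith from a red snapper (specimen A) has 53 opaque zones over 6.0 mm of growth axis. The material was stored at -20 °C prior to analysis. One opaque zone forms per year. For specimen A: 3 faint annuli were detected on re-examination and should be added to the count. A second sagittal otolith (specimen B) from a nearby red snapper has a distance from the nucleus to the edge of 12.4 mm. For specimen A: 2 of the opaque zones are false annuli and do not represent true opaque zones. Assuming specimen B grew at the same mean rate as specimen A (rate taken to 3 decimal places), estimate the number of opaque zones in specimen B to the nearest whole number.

112 opaque zones

Specimen A: correcting the raw count gives 53 − 2 + 3 = 54 true opaque zones.
A: 6.0 mm over 54 years gives 6.0 / 54 ≈ 0.111 mm per year.
Specimen B: 12.4 mm / 0.111 mm per year = 111.71 years ≈ 112 opaque zones.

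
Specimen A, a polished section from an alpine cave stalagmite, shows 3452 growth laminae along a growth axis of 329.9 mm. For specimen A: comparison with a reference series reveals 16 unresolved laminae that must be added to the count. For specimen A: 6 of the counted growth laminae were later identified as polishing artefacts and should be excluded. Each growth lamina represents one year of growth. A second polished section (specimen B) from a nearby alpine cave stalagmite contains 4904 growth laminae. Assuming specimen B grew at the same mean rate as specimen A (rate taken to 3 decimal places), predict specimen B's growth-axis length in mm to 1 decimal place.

Specimen A: adjusted count: 3452 − 6 + 16 = 3462 growth laminae.
A: Extension rate ≈ 329.9 / 3462 = 0.095 mm per year.
B's length ≈ 0.095 × 4904 = 465.9 mm.

465.9 mm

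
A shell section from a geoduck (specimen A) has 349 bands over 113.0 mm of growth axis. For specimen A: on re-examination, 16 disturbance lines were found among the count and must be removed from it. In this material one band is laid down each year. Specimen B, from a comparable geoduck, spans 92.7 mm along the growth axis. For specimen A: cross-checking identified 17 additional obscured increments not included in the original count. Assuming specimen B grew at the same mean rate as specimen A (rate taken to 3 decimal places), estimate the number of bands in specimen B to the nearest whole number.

Specimen A: adjusted count: 349 − 16 + 17 = 350 bands.
A: 113.0 mm over 350 years gives 113.0 / 350 ≈ 0.323 mm/year.
B spans 92.7 / 0.323 = 287.00 years ≈ 287 bands.

287 bands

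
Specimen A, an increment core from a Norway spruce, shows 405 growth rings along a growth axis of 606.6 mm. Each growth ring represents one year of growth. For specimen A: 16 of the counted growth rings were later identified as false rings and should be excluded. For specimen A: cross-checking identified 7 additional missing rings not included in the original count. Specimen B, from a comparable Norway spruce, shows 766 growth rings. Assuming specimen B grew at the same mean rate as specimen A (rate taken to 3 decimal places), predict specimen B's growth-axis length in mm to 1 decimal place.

1173.5 mm

Specimen A: after corrections the count is 405 − 16 + 7 = 396 growth rings.
A: Extension rate ≈ 606.6 / 396 = 1.532 mm/yr.
Length of B = 1.532 × 766 = 1173.5 mm.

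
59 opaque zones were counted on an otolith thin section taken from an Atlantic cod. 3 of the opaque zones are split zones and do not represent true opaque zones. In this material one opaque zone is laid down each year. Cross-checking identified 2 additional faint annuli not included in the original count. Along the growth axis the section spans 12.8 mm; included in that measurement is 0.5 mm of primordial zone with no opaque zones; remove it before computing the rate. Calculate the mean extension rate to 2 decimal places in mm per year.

0.21 mm per year

After corrections the count is 59 − 3 + 2 = 58 opaque zones.
Net length = 12.8 − 0.5 = 12.3 mm.
12.3 mm over 58 years gives 12.3 / 58 ≈ 0.21 mm per year.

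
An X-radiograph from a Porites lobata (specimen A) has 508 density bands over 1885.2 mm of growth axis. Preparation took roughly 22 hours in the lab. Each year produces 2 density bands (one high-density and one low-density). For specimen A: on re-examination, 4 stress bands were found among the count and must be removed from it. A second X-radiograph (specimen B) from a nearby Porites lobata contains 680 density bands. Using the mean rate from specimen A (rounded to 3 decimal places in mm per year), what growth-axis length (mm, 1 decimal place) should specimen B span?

Specimen A: correcting the raw count gives 508 − 4 = 504 true density bands.
Specimen A: dividing by 2 density bands per year: 504 / 2 = 252 years.
A: Mean rate = 1885.2 mm / 252 years ≈ 7.481 mm per year.
Specimen B: dividing by 2 density bands per year: 680 / 2 = 340 years. For B, 7.481 mm/year × 340 years = 2543.5 mm.

2543.5 mm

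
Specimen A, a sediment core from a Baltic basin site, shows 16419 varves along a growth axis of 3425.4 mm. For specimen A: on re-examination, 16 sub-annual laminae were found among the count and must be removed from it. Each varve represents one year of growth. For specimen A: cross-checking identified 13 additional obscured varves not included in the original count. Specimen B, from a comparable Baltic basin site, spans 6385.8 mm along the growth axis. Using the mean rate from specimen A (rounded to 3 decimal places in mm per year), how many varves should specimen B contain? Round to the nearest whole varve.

30554 varves

Specimen A: adjusted count: 16419 − 16 + 13 = 16416 varves.
A: 3425.4 mm over 16416 years gives 3425.4 / 16416 ≈ 0.209 mm per year.
B spans 6385.8 / 0.209 = 30554.07 years ≈ 30554 varves.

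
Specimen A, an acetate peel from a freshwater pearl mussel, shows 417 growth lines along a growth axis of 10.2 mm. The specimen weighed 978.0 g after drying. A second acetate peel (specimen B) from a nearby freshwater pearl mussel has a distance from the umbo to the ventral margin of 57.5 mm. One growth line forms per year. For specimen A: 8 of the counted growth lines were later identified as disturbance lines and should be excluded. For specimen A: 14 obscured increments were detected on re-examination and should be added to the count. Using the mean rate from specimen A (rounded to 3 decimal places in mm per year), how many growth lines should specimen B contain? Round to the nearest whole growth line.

Specimen A: true growth line count = 417 − 8 + 14 = 423.
A: 10.2 mm over 423 years gives 10.2 / 423 ≈ 0.024 mm/yr.
Specimen B: 57.5 mm / 0.024 mm per year = 2395.83 years ≈ 2396 growth lines.

2396 growth lines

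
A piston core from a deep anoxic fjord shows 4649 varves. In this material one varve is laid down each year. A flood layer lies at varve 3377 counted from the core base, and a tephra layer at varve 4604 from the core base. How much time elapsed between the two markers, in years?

4604 − 3377 = 1227 varves lie between the two events.
That is 1227 years at one varve per year.

1227 years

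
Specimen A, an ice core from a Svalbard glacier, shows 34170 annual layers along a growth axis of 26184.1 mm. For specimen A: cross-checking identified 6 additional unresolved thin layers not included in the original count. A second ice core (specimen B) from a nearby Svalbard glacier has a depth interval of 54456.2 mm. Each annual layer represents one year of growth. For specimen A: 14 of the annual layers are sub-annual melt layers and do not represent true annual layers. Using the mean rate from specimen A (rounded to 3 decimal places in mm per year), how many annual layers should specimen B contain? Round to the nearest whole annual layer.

Specimen A: correcting the raw count gives 34170 − 14 + 6 = 34162 true annual layers.
A: Extension rate ≈ 26184.1 / 34162 = 0.766 mm/year.
B spans 54456.2 / 0.766 = 71091.64 years ≈ 71092 annual layers.

71092 annual layers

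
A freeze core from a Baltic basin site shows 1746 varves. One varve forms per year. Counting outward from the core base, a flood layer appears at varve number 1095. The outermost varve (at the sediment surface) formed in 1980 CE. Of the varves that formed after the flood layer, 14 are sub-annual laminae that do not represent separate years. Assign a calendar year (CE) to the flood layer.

The flood layer sits at varve 1095 from the core base, so 1746 − 1095 = 651 varves formed after it.
Removing the 14 false varves leaves 651 − 14 = 637 true varves beyond the flood layer.
Counting back 637 years from 1980 CE places the flood layer in 1980 − 637 = 1343 CE.

1343 CE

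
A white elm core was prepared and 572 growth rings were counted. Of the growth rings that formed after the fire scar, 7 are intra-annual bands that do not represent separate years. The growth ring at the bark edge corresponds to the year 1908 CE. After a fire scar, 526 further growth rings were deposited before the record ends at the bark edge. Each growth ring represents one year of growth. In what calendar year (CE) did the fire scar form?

1389 CE

There are 526 growth rings younger than the fire scar.
Excluding 7 false growth rings: 526 − 7 = 519.
1908 − 519 = 1389 CE.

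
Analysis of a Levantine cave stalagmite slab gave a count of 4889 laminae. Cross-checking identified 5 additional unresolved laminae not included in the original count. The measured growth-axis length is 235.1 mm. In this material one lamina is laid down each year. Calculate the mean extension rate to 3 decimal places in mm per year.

0.048 mm per year

After corrections the count is 4889 + 5 = 4894 laminae.
Extension rate ≈ 235.1 / 4894 = 0.048 mm per year.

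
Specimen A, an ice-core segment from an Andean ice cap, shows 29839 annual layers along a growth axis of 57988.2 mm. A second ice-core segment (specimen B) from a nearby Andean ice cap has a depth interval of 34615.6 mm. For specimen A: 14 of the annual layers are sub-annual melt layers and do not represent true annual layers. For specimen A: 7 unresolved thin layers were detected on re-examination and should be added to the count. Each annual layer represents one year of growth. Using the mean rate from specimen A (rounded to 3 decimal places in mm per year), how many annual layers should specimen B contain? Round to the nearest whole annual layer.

Specimen A: correcting the raw count gives 29839 − 14 + 7 = 29832 true annual layers.
A: Extension rate ≈ 57988.2 / 29832 = 1.944 mm per year.
B spans 34615.6 / 1.944 = 17806.38 years ≈ 17806 annual layers.

17806 annual layers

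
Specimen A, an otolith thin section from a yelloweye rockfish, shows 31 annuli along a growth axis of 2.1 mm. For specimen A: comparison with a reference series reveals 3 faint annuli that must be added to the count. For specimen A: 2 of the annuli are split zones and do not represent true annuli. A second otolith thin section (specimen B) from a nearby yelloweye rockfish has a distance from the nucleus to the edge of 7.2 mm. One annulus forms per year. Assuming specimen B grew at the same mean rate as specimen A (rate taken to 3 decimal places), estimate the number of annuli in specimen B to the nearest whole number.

109 annuli

Specimen A: after corrections the count is 31 − 2 + 3 = 32 annuli.
A: Extension rate ≈ 2.1 / 32 = 0.066 mm/year.
Specimen B: 7.2 mm / 0.066 mm per year = 109.09 years ≈ 109 annuli.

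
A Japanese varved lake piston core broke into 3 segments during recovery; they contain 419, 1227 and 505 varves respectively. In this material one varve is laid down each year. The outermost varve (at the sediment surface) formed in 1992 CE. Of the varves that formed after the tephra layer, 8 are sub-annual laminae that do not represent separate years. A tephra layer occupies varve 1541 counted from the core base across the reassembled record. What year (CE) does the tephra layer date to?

1390 CE

Total varves = 419 + 1227 + 505 = 2151.
Between varve 1541 and the sediment surface there are 2151 − 1541 = 610 varves.
Removing the 8 false varves leaves 610 − 8 = 602 true varves beyond the tephra layer.
1992 − 602 = 1390 CE.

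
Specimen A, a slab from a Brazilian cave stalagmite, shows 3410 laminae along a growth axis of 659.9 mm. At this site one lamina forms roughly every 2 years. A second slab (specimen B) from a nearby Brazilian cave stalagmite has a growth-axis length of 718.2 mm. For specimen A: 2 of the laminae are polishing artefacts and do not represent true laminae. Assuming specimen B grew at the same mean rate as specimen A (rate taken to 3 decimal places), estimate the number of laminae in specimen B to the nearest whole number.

3702 laminae

Specimen A: after corrections the count is 3410 − 2 = 3408 laminae.
Specimen A: 3408 laminae at 2 years each span 3408 × 2 = 6816 years.
A: Mean rate = 659.9 mm / 6816 years ≈ 0.097 mm/year.
B spans 718.2 / 0.097 = 7404.12 years; at 2 years per lamina that is 7404.12 / 2 ≈ 3702 laminae.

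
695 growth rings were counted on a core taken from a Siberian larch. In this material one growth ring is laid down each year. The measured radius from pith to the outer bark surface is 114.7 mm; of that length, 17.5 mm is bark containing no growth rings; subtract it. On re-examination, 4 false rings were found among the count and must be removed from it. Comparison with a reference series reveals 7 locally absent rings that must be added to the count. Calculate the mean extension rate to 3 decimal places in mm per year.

Adjusted count: 695 − 4 + 7 = 698 growth rings.
Removing the 17.5 mm offcut leaves 114.7 − 17.5 = 97.2 mm.
Mean rate = 97.2 mm / 698 years ≈ 0.139 mm per year.

0.139 mm per year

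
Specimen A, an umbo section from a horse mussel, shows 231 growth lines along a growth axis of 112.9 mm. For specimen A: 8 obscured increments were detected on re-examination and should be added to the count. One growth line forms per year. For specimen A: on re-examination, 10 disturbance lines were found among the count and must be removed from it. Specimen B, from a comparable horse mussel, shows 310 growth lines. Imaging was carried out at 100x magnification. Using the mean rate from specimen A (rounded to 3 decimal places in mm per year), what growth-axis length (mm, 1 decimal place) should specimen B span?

152.8 mm

Specimen A: true growth line count = 231 − 10 + 8 = 229.
A: Extension rate ≈ 112.9 / 229 = 0.493 mm/year.
Length of B = 0.493 × 310 = 152.8 mm.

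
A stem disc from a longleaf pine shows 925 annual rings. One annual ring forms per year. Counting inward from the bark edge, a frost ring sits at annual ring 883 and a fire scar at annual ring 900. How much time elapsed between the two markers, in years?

Separation: 900 − 883 = 17 annual rings.
That is 17 years at one annual ring per year.

17 yr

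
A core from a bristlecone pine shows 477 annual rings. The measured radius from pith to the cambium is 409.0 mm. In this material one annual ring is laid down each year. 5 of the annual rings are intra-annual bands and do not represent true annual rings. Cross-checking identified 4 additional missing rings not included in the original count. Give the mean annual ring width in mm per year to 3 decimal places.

0.859 mm per year

After corrections the count is 477 − 5 + 4 = 476 annual rings.
409.0 mm over 476 years gives 409.0 / 476 ≈ 0.859 mm per year.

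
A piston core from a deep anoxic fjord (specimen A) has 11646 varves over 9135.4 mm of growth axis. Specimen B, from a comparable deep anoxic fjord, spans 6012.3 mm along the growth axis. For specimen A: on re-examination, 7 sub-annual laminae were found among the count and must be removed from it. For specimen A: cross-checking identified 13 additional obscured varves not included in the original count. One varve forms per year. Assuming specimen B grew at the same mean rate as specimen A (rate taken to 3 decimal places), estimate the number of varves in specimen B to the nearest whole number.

7669 varves

Specimen A: true varve count = 11646 − 7 + 13 = 11652.
A: 9135.4 mm over 11652 years gives 9135.4 / 11652 ≈ 0.784 mm/yr.
B spans 6012.3 / 0.784 = 7668.75 years ≈ 7669 varves.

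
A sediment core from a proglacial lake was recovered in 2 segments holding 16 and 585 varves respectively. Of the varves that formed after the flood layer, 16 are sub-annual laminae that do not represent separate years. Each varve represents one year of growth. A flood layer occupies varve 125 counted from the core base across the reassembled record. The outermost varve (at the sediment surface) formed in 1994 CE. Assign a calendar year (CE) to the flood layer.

1534 CE

Total varves = 16 + 585 = 601.
The flood layer sits at varve 125 from the core base, so 601 − 125 = 476 varves formed after it.
Excluding 16 false varves: 476 − 16 = 460.
Counting back 460 years from 1994 CE places the flood layer in 1994 − 460 = 1534 CE.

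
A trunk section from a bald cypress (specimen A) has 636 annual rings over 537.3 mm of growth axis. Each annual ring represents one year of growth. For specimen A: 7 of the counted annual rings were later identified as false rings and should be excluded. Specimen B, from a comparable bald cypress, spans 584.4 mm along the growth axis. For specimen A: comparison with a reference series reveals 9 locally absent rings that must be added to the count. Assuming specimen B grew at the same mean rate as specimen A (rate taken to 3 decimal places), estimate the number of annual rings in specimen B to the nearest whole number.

Specimen A: adjusted count: 636 − 7 + 9 = 638 annual rings.
A: Extension rate ≈ 537.3 / 638 = 0.842 mm/yr.
Specimen B: 584.4 mm / 0.842 mm per year = 694.06 years ≈ 694 annual rings.

694 annual rings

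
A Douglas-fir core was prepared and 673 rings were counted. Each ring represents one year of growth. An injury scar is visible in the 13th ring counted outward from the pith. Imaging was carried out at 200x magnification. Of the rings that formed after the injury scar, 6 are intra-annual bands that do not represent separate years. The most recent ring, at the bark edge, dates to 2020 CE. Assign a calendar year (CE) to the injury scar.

673 − 13 = 660 rings lie beyond the injury scar toward the bark edge.
Excluding 6 false rings: 660 − 6 = 654.
The ring at the bark edge is 2020 CE, so the injury scar dates to 2020 − 654 = 1366 CE.

1366 CE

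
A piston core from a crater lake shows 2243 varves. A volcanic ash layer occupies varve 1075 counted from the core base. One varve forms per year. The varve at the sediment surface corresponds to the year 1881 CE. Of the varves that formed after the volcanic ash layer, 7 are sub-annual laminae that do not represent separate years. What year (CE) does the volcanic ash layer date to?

Between varve 1075 and the sediment surface there are 2243 − 1075 = 1168 varves.
1168 − 7 false = 1161 true varves after the volcanic ash layer.
Counting back 1161 years from 1881 CE places the volcanic ash layer in 1881 − 1161 = 720 CE.

720 CE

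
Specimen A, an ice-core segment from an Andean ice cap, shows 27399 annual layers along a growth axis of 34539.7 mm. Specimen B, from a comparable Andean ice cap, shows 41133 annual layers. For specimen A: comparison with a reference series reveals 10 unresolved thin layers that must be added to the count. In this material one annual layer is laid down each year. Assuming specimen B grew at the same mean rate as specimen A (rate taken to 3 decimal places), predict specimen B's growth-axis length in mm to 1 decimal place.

Specimen A: correcting the raw count gives 27399 + 10 = 27409 true annual layers.
A: 34539.7 mm over 27409 years gives 34539.7 / 27409 ≈ 1.260 mm/year.
Length of B = 1.260 × 41133 = 51827.6 mm.

51827.6 mm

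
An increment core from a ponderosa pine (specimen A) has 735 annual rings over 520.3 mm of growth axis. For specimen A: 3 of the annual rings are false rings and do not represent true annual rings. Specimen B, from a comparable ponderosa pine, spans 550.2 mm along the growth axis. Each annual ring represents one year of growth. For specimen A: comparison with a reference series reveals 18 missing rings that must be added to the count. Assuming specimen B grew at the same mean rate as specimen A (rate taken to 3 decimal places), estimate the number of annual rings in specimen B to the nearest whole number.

793 annual rings

Specimen A: true annual ring count = 735 − 3 + 18 = 750.
A: 520.3 mm over 750 years gives 520.3 / 750 ≈ 0.694 mm/yr.
Specimen B: 550.2 mm / 0.694 mm per year = 792.80 years ≈ 793 annual rings.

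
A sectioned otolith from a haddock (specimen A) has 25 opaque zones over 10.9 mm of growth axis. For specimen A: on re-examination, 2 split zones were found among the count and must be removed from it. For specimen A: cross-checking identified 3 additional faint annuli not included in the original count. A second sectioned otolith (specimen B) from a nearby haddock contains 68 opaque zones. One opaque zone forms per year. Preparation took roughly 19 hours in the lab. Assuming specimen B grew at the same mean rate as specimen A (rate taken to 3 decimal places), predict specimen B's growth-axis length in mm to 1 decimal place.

Specimen A: adjusted count: 25 − 2 + 3 = 26 opaque zones.
A: Extension rate ≈ 10.9 / 26 = 0.419 mm/yr.
Length of B = 0.419 × 68 = 28.5 mm.

28.5 mm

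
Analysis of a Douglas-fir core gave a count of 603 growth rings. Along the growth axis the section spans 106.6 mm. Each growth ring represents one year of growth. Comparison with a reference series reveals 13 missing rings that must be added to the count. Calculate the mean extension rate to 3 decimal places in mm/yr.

0.173 mm/yr

True growth ring count = 603 + 13 = 616.
Extension rate ≈ 106.6 / 616 = 0.173 mm/yr.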